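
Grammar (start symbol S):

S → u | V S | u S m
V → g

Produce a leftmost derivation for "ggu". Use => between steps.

S => VS   [S → V S]
VS => gS   [V → g]
gS => gVS   [S → V S]
gVS => ggS   [V → g]
ggS => ggu   [S → u]

S => VS => gS => gVS => ggS => ggu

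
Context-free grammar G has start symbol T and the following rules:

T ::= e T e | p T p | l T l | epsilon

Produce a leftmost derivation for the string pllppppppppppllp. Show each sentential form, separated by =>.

T=>pTp=>plTlp=>pllTllp=>pllpTpllp=>pllppTppllp=>pllpppTpppllp=>pllppppTppppllp=>pllpppppTpppppllp=>pllppppppppppllp

T => pTp   [T ::= p T p]
pTp => plTlp   [T ::= l T l]
plTlp => pllTllp   [T ::= l T l]
pllTllp => pllpTpllp   [T ::= p T p]
pllpTpllp => pllppTppllp   [T ::= p T p]
pllppTppllp => pllpppTpppllp   [T ::= p T p]
pllpppTpppllp => pllppppTppppllp   [T ::= p T p]
pllppppTppppllp => pllpppppTpppppllp   [T ::= p T p]
pllpppppTpppppllp => pllppppppppppllp   [T ::= epsilon]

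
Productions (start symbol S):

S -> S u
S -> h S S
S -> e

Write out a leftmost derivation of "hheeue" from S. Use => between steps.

S=>hSS=>hSuS=>hhSSuS=>hheSuS=>hheeuS=>hheeue

S => hSS   [S -> h S S]
hSS => hSuS   [S -> S u]
hSuS => hhSSuS   [S -> h S S]
hhSSuS => hheSuS   [S -> e]
hheSuS => hheeuS   [S -> e]
hheeuS => hheeue   [S -> e]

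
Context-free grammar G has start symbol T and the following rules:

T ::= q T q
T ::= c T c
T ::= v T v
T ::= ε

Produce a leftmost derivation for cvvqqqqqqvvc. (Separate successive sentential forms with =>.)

T => cTc   [T ::= c T c]
cTc => cvTvc   [T ::= v T v]
cvTvc => cvvTvvc   [T ::= v T v]
cvvTvvc => cvvqTqvvc   [T ::= q T q]
cvvqTqvvc => cvvqqTqqvvc   [T ::= q T q]
cvvqqTqqvvc => cvvqqqTqqqvvc   [T ::= q T q]
cvvqqqTqqqvvc => cvvqqqqqqvvc   [T ::= ε]

T=>cTc=>cvTvc=>cvvTvvc=>cvvqTqvvc=>cvvqqTqqvvc=>cvvqqqTqqqvvc=>cvvqqqqqqvvc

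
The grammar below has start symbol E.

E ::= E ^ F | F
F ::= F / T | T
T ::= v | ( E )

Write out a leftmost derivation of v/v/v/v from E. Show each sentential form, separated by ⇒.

E ⇒ F   [E ::= F]
F ⇒ F/T   [F ::= F / T]
F/T ⇒ F/T/T   [F ::= F / T]
F/T/T ⇒ F/T/T/T   [F ::= F / T]
F/T/T/T ⇒ T/T/T/T   [F ::= T]
T/T/T/T ⇒ v/T/T/T   [T ::= v]
v/T/T/T ⇒ v/v/T/T   [T ::= v]
v/v/T/T ⇒ v/v/v/T   [T ::= v]
v/v/v/T ⇒ v/v/v/v   [T ::= v]

E ⇒ F ⇒ F/T ⇒ F/T/T ⇒ F/T/T/T ⇒ T/T/T/T ⇒ v/T/T/T ⇒ v/v/T/T ⇒ v/v/v/T ⇒ v/v/v/v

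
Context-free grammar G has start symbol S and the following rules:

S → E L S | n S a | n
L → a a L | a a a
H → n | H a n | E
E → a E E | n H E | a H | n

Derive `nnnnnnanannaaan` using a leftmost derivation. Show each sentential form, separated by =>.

S => ELS => nHELS => nHanELS => nHananELS => nEananELS => nnHEananELS => nnEEananELS => nnnHEEananELS => nnnnEEananELS => nnnnnEananELS => nnnnnnananELS => nnnnnnanannLS => nnnnnnanannaaaS => nnnnnnanannaaan

S => ELS   [S → E L S]
ELS => nHELS   [E → n H E]
nHELS => nHanELS   [H → H a n]
nHanELS => nHananELS   [H → H a n]
nHananELS => nEananELS   [H → E]
nEananELS => nnHEananELS   [E → n H E]
nnHEananELS => nnEEananELS   [H → E]
nnEEananELS => nnnHEEananELS   [E → n H E]
nnnHEEananELS => nnnnEEananELS   [H → n]
nnnnEEananELS => nnnnnEananELS   [E → n]
nnnnnEananELS => nnnnnnananELS   [E → n]
nnnnnnananELS => nnnnnnanannLS   [E → n]
nnnnnnanannLS => nnnnnnanannaaaS   [L → a a a]
nnnnnnanannaaaS => nnnnnnanannaaan   [S → n]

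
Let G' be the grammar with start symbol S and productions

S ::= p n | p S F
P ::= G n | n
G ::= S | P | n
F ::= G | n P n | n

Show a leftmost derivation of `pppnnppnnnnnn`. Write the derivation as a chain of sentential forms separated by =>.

S => pSF => ppSFF => pppnFF => pppnnPnF => pppnnGnnF => pppnnPnnF => pppnnGnnnF => pppnnSnnnF => pppnnpSFnnnF => pppnnppnFnnnF => pppnnppnnnnnF => pppnnppnnnnnn

S => pSF   [S ::= p S F]
pSF => ppSFF   [S ::= p S F]
ppSFF => pppnFF   [S ::= p n]
pppnFF => pppnnPnF   [F ::= n P n]
pppnnPnF => pppnnGnnF   [P ::= G n]
pppnnGnnF => pppnnPnnF   [G ::= P]
pppnnPnnF => pppnnGnnnF   [P ::= G n]
pppnnGnnnF => pppnnSnnnF   [G ::= S]
pppnnSnnnF => pppnnpSFnnnF   [S ::= p S F]
pppnnpSFnnnF => pppnnppnFnnnF   [S ::= p n]
pppnnppnFnnnF => pppnnppnnnnnF   [F ::= n]
pppnnppnnnnnF => pppnnppnnnnnn   [F ::= n]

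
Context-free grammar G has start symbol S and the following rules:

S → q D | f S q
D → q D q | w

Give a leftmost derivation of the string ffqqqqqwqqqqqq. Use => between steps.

S=>fSq=>ffSqq=>ffqDqq=>ffqqDqqq=>ffqqqDqqqq=>ffqqqqDqqqqq=>ffqqqqqDqqqqqq=>ffqqqqqwqqqqqq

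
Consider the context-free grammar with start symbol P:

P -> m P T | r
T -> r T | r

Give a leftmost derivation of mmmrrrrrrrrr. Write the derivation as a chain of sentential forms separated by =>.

P => mPT => mmPTT => mmmPTTT => mmmrTTT => mmmrrTTT => mmmrrrTTT => mmmrrrrTT => mmmrrrrrTT => mmmrrrrrrTT => mmmrrrrrrrTT => mmmrrrrrrrrT => mmmrrrrrrrrr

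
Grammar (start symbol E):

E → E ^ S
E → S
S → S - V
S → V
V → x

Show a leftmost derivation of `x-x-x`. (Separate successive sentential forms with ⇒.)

E ⇒ S ⇒ S-V ⇒ S-V-V ⇒ V-V-V ⇒ x-V-V ⇒ x-x-V ⇒ x-x-x

E ⇒ S   [E → S]
S ⇒ S-V   [S → S - V]
S-V ⇒ S-V-V   [S → S - V]
S-V-V ⇒ V-V-V   [S → V]
V-V-V ⇒ x-V-V   [V → x]
x-V-V ⇒ x-x-V   [V → x]
x-x-V ⇒ x-x-x   [V → x]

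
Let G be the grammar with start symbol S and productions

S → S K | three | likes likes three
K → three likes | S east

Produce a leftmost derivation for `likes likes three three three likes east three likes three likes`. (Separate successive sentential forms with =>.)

S => S K => S K K => S K K K => likes likes three K K K => likes likes three S east K K => likes likes three S K east K K => likes likes three three K east K K => likes likes three three three likes east K K => likes likes three three three likes east three likes K => likes likes three three three likes east three likes three likes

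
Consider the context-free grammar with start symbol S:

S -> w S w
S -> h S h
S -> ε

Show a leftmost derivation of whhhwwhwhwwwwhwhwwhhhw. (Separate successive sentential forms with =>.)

S=>wSw=>whShw=>whhShhw=>whhhShhhw=>whhhwSwhhhw=>whhhwwSwwhhhw=>whhhwwhShwwhhhw=>whhhwwhwSwhwwhhhw=>whhhwwhwhShwhwwhhhw=>whhhwwhwhwSwhwhwwhhhw=>whhhwwhwhwwSwwhwhwwhhhw=>whhhwwhwhwwwwhwhwwhhhw

S => wSw   [S -> w S w]
wSw => whShw   [S -> h S h]
whShw => whhShhw   [S -> h S h]
whhShhw => whhhShhhw   [S -> h S h]
whhhShhhw => whhhwSwhhhw   [S -> w S w]
whhhwSwhhhw => whhhwwSwwhhhw   [S -> w S w]
whhhwwSwwhhhw => whhhwwhShwwhhhw   [S -> h S h]
whhhwwhShwwhhhw => whhhwwhwSwhwwhhhw   [S -> w S w]
whhhwwhwSwhwwhhhw => whhhwwhwhShwhwwhhhw   [S -> h S h]
whhhwwhwhShwhwwhhhw => whhhwwhwhwSwhwhwwhhhw   [S -> w S w]
whhhwwhwhwSwhwhwwhhhw => whhhwwhwhwwSwwhwhwwhhhw   [S -> w S w]
whhhwwhwhwwSwwhwhwwhhhw => whhhwwhwhwwwwhwhwwhhhw   [S -> ε]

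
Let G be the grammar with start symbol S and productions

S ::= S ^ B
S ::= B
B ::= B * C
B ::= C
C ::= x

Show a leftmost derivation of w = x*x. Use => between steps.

S => B => B*C => C*C => x*C => x*x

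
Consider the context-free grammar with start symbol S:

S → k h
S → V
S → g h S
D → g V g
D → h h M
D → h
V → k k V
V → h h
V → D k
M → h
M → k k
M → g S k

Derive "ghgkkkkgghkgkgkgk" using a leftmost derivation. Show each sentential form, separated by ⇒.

S ⇒ ghS   [S → g h S]
ghS ⇒ ghV   [S → V]
ghV ⇒ ghDk   [V → D k]
ghDk ⇒ ghgVgk   [D → g V g]
ghgVgk ⇒ ghgkkVgk   [V → k k V]
ghgkkVgk ⇒ ghgkkkkVgk   [V → k k V]
ghgkkkkVgk ⇒ ghgkkkkDkgk   [V → D k]
ghgkkkkDkgk ⇒ ghgkkkkgVgkgk   [D → g V g]
ghgkkkkgVgkgk ⇒ ghgkkkkgDkgkgk   [V → D k]
ghgkkkkgDkgkgk ⇒ ghgkkkkggVgkgkgk   [D → g V g]
ghgkkkkggVgkgkgk ⇒ ghgkkkkggDkgkgkgk   [V → D k]
ghgkkkkggDkgkgkgk ⇒ ghgkkkkgghkgkgkgk   [D → h]

S ⇒ ghS ⇒ ghV ⇒ ghDk ⇒ ghgVgk ⇒ ghgkkVgk ⇒ ghgkkkkVgk ⇒ ghgkkkkDkgk ⇒ ghgkkkkgVgkgk ⇒ ghgkkkkgDkgkgk ⇒ ghgkkkkggVgkgkgk ⇒ ghgkkkkggDkgkgkgk ⇒ ghgkkkkgghkgkgkgk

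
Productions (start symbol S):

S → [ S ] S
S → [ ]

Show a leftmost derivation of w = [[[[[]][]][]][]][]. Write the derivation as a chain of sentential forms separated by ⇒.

S⇒[S]S⇒[[S]S]S⇒[[[S]S]S]S⇒[[[[S]S]S]S]S⇒[[[[[]]S]S]S]S⇒[[[[[]][]]S]S]S⇒[[[[[]][]][]]S]S⇒[[[[[]][]][]][]]S⇒[[[[[]][]][]][]][]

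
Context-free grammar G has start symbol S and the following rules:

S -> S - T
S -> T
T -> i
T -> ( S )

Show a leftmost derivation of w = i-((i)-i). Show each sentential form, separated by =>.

S=>S-T=>T-T=>i-T=>i-(S)=>i-(S-T)=>i-(T-T)=>i-((S)-T)=>i-((T)-T)=>i-((i)-T)=>i-((i)-i)

S => S-T   [S -> S - T]
S-T => T-T   [S -> T]
T-T => i-T   [T -> i]
i-T => i-(S)   [T -> ( S )]
i-(S) => i-(S-T)   [S -> S - T]
i-(S-T) => i-(T-T)   [S -> T]
i-(T-T) => i-((S)-T)   [T -> ( S )]
i-((S)-T) => i-((T)-T)   [S -> T]
i-((T)-T) => i-((i)-T)   [T -> i]
i-((i)-T) => i-((i)-i)   [T -> i]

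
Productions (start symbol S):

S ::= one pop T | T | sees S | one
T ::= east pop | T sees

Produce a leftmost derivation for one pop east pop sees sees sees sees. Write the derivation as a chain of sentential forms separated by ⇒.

S ⇒ one pop T ⇒ one pop T sees ⇒ one pop T sees sees ⇒ one pop T sees sees sees ⇒ one pop T sees sees sees sees ⇒ one pop east pop sees sees sees sees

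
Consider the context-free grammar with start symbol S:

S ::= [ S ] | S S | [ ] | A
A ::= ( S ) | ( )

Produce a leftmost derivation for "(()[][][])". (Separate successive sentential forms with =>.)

S => A => (S) => (SS) => (AS) => (()S) => (()SS) => (()SSS) => (()[]SS) => (()[][]S) => (()[][][])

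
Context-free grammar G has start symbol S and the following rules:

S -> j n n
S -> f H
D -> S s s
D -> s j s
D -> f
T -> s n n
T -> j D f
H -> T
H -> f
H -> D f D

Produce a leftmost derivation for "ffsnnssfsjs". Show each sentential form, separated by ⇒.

S ⇒ fH   [S -> f H]
fH ⇒ fDfD   [H -> D f D]
fDfD ⇒ fSssfD   [D -> S s s]
fSssfD ⇒ ffHssfD   [S -> f H]
ffHssfD ⇒ ffTssfD   [H -> T]
ffTssfD ⇒ ffsnnssfD   [T -> s n n]
ffsnnssfD ⇒ ffsnnssfsjs   [D -> s j s]

S ⇒ fH ⇒ fDfD ⇒ fSssfD ⇒ ffHssfD ⇒ ffTssfD ⇒ ffsnnssfD ⇒ ffsnnssfsjs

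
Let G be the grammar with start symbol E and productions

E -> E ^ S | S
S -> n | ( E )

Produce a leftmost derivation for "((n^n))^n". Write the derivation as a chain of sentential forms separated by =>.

E => E^S => S^S => (E)^S => (S)^S => ((E))^S => ((E^S))^S => ((S^S))^S => ((n^S))^S => ((n^n))^S => ((n^n))^n

E => E^S   [E -> E ^ S]
E^S => S^S   [E -> S]
S^S => (E)^S   [S -> ( E )]
(E)^S => (S)^S   [E -> S]
(S)^S => ((E))^S   [S -> ( E )]
((E))^S => ((E^S))^S   [E -> E ^ S]
((E^S))^S => ((S^S))^S   [E -> S]
((S^S))^S => ((n^S))^S   [S -> n]
((n^S))^S => ((n^n))^S   [S -> n]
((n^n))^S => ((n^n))^n   [S -> n]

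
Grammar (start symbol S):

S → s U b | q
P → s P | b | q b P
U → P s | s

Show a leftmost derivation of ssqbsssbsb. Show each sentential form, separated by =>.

S => sUb   [S → s U b]
sUb => sPsb   [U → P s]
sPsb => ssPsb   [P → s P]
ssPsb => ssqbPsb   [P → q b P]
ssqbPsb => ssqbsPsb   [P → s P]
ssqbsPsb => ssqbssPsb   [P → s P]
ssqbssPsb => ssqbsssPsb   [P → s P]
ssqbsssPsb => ssqbsssbsb   [P → b]

S => sUb => sPsb => ssPsb => ssqbPsb => ssqbsPsb => ssqbssPsb => ssqbsssPsb => ssqbsssbsb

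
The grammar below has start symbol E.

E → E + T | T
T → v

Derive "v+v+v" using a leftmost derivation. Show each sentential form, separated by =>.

E => E+T => E+T+T => T+T+T => v+T+T => v+v+T => v+v+v

E => E+T   [E → E + T]
E+T => E+T+T   [E → E + T]
E+T+T => T+T+T   [E → T]
T+T+T => v+T+T   [T → v]
v+T+T => v+v+T   [T → v]
v+v+T => v+v+v   [T → v]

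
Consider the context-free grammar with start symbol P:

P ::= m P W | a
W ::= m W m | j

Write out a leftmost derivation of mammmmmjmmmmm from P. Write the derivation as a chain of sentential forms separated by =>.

P => mPW   [P ::= m P W]
mPW => maW   [P ::= a]
maW => mamWm   [W ::= m W m]
mamWm => mammWmm   [W ::= m W m]
mammWmm => mammmWmmm   [W ::= m W m]
mammmWmmm => mammmmWmmmm   [W ::= m W m]
mammmmWmmmm => mammmmmWmmmmm   [W ::= m W m]
mammmmmWmmmmm => mammmmmjmmmmm   [W ::= j]

P => mPW => maW => mamWm => mammWmm => mammmWmmm => mammmmWmmmm => mammmmmWmmmmm => mammmmmjmmmmm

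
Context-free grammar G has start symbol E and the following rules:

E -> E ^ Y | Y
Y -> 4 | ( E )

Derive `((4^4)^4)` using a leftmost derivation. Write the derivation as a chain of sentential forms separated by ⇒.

E ⇒ Y   [E -> Y]
Y ⇒ (E)   [Y -> ( E )]
(E) ⇒ (E^Y)   [E -> E ^ Y]
(E^Y) ⇒ (Y^Y)   [E -> Y]
(Y^Y) ⇒ ((E)^Y)   [Y -> ( E )]
((E)^Y) ⇒ ((E^Y)^Y)   [E -> E ^ Y]
((E^Y)^Y) ⇒ ((Y^Y)^Y)   [E -> Y]
((Y^Y)^Y) ⇒ ((4^Y)^Y)   [Y -> 4]
((4^Y)^Y) ⇒ ((4^4)^Y)   [Y -> 4]
((4^4)^Y) ⇒ ((4^4)^4)   [Y -> 4]

E⇒Y⇒(E)⇒(E^Y)⇒(Y^Y)⇒((E)^Y)⇒((E^Y)^Y)⇒((Y^Y)^Y)⇒((4^Y)^Y)⇒((4^4)^Y)⇒((4^4)^4)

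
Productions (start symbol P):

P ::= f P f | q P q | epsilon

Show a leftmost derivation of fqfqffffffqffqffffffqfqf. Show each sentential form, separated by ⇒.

P ⇒ fPf ⇒ fqPqf ⇒ fqfPfqf ⇒ fqfqPqfqf ⇒ fqfqfPfqfqf ⇒ fqfqffPffqfqf ⇒ fqfqfffPfffqfqf ⇒ fqfqffffPffffqfqf ⇒ fqfqfffffPfffffqfqf ⇒ fqfqffffffPffffffqfqf ⇒ fqfqffffffqPqffffffqfqf ⇒ fqfqffffffqfPfqffffffqfqf ⇒ fqfqffffffqffqffffffqfqf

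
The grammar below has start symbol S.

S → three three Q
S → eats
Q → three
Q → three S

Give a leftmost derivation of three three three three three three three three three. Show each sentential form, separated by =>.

S => three three Q   [S → three three Q]
three three Q => three three three S   [Q → three S]
three three three S => three three three three three Q   [S → three three Q]
three three three three three Q => three three three three three three S   [Q → three S]
three three three three three three S => three three three three three three three three Q   [S → three three Q]
three three three three three three three three Q => three three three three three three three three three   [Q → three]

S => three three Q => three three three S => three three three three three Q => three three three three three three S => three three three three three three three three Q => three three three three three three three three three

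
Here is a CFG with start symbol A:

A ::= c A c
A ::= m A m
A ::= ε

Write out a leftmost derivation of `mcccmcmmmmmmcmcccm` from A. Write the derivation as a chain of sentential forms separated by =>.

A => mAm => mcAcm => mccAccm => mcccAcccm => mcccmAmcccm => mcccmcAcmcccm => mcccmcmAmcmcccm => mcccmcmmAmmcmcccm => mcccmcmmmAmmmcmcccm => mcccmcmmmmmmcmcccm

A => mAm   [A ::= m A m]
mAm => mcAcm   [A ::= c A c]
mcAcm => mccAccm   [A ::= c A c]
mccAccm => mcccAcccm   [A ::= c A c]
mcccAcccm => mcccmAmcccm   [A ::= m A m]
mcccmAmcccm => mcccmcAcmcccm   [A ::= c A c]
mcccmcAcmcccm => mcccmcmAmcmcccm   [A ::= m A m]
mcccmcmAmcmcccm => mcccmcmmAmmcmcccm   [A ::= m A m]
mcccmcmmAmmcmcccm => mcccmcmmmAmmmcmcccm   [A ::= m A m]
mcccmcmmmAmmmcmcccm => mcccmcmmmmmmcmcccm   [A ::= ε]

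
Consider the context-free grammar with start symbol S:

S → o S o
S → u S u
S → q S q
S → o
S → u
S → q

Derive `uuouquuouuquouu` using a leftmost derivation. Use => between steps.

S=>uSu=>uuSuu=>uuoSouu=>uuouSuouu=>uuouqSquouu=>uuouquSuquouu=>uuouquuSuuquouu=>uuouquuouuquouu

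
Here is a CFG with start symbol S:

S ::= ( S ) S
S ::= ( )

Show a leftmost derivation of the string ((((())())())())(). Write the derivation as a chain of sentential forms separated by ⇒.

S ⇒ (S)S ⇒ ((S)S)S ⇒ (((S)S)S)S ⇒ ((((S)S)S)S)S ⇒ ((((())S)S)S)S ⇒ ((((())())S)S)S ⇒ ((((())())())S)S ⇒ ((((())())())())S ⇒ ((((())())())())()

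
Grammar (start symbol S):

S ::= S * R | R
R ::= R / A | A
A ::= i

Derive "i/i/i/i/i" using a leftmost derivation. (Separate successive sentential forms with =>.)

S => R => R/A => R/A/A => R/A/A/A => R/A/A/A/A => A/A/A/A/A => i/A/A/A/A => i/i/A/A/A => i/i/i/A/A => i/i/i/i/A => i/i/i/i/i

S => R   [S ::= R]
R => R/A   [R ::= R / A]
R/A => R/A/A   [R ::= R / A]
R/A/A => R/A/A/A   [R ::= R / A]
R/A/A/A => R/A/A/A/A   [R ::= R / A]
R/A/A/A/A => A/A/A/A/A   [R ::= A]
A/A/A/A/A => i/A/A/A/A   [A ::= i]
i/A/A/A/A => i/i/A/A/A   [A ::= i]
i/i/A/A/A => i/i/i/A/A   [A ::= i]
i/i/i/A/A => i/i/i/i/A   [A ::= i]
i/i/i/i/A => i/i/i/i/i   [A ::= i]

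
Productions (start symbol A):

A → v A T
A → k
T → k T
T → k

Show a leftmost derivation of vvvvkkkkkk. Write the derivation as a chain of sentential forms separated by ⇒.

A ⇒ vAT ⇒ vvATT ⇒ vvvATTT ⇒ vvvvATTTT ⇒ vvvvkTTTT ⇒ vvvvkkTTTT ⇒ vvvvkkkTTT ⇒ vvvvkkkkTT ⇒ vvvvkkkkkT ⇒ vvvvkkkkkk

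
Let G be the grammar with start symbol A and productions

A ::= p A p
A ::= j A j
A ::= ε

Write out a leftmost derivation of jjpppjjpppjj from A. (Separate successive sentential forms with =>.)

A => jAj   [A ::= j A j]
jAj => jjAjj   [A ::= j A j]
jjAjj => jjpApjj   [A ::= p A p]
jjpApjj => jjppAppjj   [A ::= p A p]
jjppAppjj => jjpppApppjj   [A ::= p A p]
jjpppApppjj => jjpppjAjpppjj   [A ::= j A j]
jjpppjAjpppjj => jjpppjjpppjj   [A ::= ε]

A => jAj => jjAjj => jjpApjj => jjppAppjj => jjpppApppjj => jjpppjAjpppjj => jjpppjjpppjj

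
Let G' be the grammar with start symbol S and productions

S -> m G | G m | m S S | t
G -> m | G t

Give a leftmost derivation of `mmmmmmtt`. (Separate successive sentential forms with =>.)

S=>mSS=>mmGS=>mmmS=>mmmmSS=>mmmmmGS=>mmmmmGtS=>mmmmmmtS=>mmmmmmtt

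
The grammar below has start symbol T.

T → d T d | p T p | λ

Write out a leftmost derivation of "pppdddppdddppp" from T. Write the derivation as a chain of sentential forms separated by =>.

T=>pTp=>ppTpp=>pppTppp=>pppdTdppp=>pppddTddppp=>pppdddTdddppp=>pppdddpTpdddppp=>pppdddppdddppp

T => pTp   [T → p T p]
pTp => ppTpp   [T → p T p]
ppTpp => pppTppp   [T → p T p]
pppTppp => pppdTdppp   [T → d T d]
pppdTdppp => pppddTddppp   [T → d T d]
pppddTddppp => pppdddTdddppp   [T → d T d]
pppdddTdddppp => pppdddpTpdddppp   [T → p T p]
pppdddpTpdddppp => pppdddppdddppp   [T → λ]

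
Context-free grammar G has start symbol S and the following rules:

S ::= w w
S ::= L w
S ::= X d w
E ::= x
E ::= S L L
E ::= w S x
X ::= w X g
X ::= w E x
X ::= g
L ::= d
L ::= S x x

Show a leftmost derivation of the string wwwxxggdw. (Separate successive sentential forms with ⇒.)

S ⇒ Xdw ⇒ wXgdw ⇒ wwXggdw ⇒ wwwExggdw ⇒ wwwxxggdw

S ⇒ Xdw   [S ::= X d w]
Xdw ⇒ wXgdw   [X ::= w X g]
wXgdw ⇒ wwXggdw   [X ::= w X g]
wwXggdw ⇒ wwwExggdw   [X ::= w E x]
wwwExggdw ⇒ wwwxxggdw   [E ::= x]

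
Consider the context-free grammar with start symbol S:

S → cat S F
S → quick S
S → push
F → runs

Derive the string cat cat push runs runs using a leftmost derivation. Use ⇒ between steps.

S ⇒ cat S F ⇒ cat cat S F F ⇒ cat cat push F F ⇒ cat cat push runs F ⇒ cat cat push runs runs

S ⇒ cat S F   [S → cat S F]
cat S F ⇒ cat cat S F F   [S → cat S F]
cat cat S F F ⇒ cat cat push F F   [S → push]
cat cat push F F ⇒ cat cat push runs F   [F → runs]
cat cat push runs F ⇒ cat cat push runs runs   [F → runs]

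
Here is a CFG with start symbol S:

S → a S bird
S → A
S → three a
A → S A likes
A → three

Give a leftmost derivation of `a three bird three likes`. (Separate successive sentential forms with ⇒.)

S ⇒ A ⇒ S A likes ⇒ a S bird A likes ⇒ a A bird A likes ⇒ a three bird A likes ⇒ a three bird three likes

S ⇒ A   [S → A]
A ⇒ S A likes   [A → S A likes]
S A likes ⇒ a S bird A likes   [S → a S bird]
a S bird A likes ⇒ a A bird A likes   [S → A]
a A bird A likes ⇒ a three bird A likes   [A → three]
a three bird A likes ⇒ a three bird three likes   [A → three]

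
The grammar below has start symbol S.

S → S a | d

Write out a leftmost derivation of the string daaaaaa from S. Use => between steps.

S => Sa => Saa => Saaa => Saaaa => Saaaaa => Saaaaaa => daaaaaa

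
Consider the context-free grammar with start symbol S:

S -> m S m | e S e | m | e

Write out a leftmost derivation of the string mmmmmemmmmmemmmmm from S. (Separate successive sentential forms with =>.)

S=>mSm=>mmSmm=>mmmSmmm=>mmmmSmmmm=>mmmmmSmmmmm=>mmmmmeSemmmmm=>mmmmmemSmemmmmm=>mmmmmemmSmmemmmmm=>mmmmmemmmmmemmmmm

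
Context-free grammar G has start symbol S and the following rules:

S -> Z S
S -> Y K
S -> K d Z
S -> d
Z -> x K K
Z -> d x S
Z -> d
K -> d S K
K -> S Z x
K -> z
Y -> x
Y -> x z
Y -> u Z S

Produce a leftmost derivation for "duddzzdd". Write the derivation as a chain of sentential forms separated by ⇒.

S ⇒ KdZ   [S -> K d Z]
KdZ ⇒ dSKdZ   [K -> d S K]
dSKdZ ⇒ dYKKdZ   [S -> Y K]
dYKKdZ ⇒ duZSKKdZ   [Y -> u Z S]
duZSKKdZ ⇒ dudSKKdZ   [Z -> d]
dudSKKdZ ⇒ duddKKdZ   [S -> d]
duddKKdZ ⇒ duddzKdZ   [K -> z]
duddzKdZ ⇒ duddzzdZ   [K -> z]
duddzzdZ ⇒ duddzzdd   [Z -> d]

S⇒KdZ⇒dSKdZ⇒dYKKdZ⇒duZSKKdZ⇒dudSKKdZ⇒duddKKdZ⇒duddzKdZ⇒duddzzdZ⇒duddzzdd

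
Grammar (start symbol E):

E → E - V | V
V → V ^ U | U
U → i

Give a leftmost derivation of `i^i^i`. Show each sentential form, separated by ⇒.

E ⇒ V ⇒ V^U ⇒ V^U^U ⇒ U^U^U ⇒ i^U^U ⇒ i^i^U ⇒ i^i^i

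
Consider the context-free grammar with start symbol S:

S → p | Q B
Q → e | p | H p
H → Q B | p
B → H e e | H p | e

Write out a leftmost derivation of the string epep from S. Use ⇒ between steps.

S ⇒ QB   [S → Q B]
QB ⇒ eB   [Q → e]
eB ⇒ eHp   [B → H p]
eHp ⇒ eQBp   [H → Q B]
eQBp ⇒ epBp   [Q → p]
epBp ⇒ epep   [B → e]

S⇒QB⇒eB⇒eHp⇒eQBp⇒epBp⇒epep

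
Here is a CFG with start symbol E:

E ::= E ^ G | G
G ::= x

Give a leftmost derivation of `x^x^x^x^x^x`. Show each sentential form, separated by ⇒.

E⇒E^G⇒E^G^G⇒E^G^G^G⇒E^G^G^G^G⇒E^G^G^G^G^G⇒G^G^G^G^G^G⇒x^G^G^G^G^G⇒x^x^G^G^G^G⇒x^x^x^G^G^G⇒x^x^x^x^G^G⇒x^x^x^x^x^G⇒x^x^x^x^x^x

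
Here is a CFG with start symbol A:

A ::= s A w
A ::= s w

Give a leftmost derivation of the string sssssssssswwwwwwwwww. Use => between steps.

A => sAw   [A ::= s A w]
sAw => ssAww   [A ::= s A w]
ssAww => sssAwww   [A ::= s A w]
sssAwww => ssssAwwww   [A ::= s A w]
ssssAwwww => sssssAwwwww   [A ::= s A w]
sssssAwwwww => ssssssAwwwwww   [A ::= s A w]
ssssssAwwwwww => sssssssAwwwwwww   [A ::= s A w]
sssssssAwwwwwww => ssssssssAwwwwwwww   [A ::= s A w]
ssssssssAwwwwwwww => sssssssssAwwwwwwwww   [A ::= s A w]
sssssssssAwwwwwwwww => sssssssssswwwwwwwwww   [A ::= s w]

A => sAw => ssAww => sssAwww => ssssAwwww => sssssAwwwww => ssssssAwwwwww => sssssssAwwwwwww => ssssssssAwwwwwwww => sssssssssAwwwwwwwww => sssssssssswwwwwwwwww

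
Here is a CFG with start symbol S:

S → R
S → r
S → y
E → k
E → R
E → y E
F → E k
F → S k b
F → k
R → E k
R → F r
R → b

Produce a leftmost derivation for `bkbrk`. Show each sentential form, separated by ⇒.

S⇒R⇒Ek⇒Rk⇒Frk⇒Skbrk⇒Rkbrk⇒bkbrk

S ⇒ R   [S → R]
R ⇒ Ek   [R → E k]
Ek ⇒ Rk   [E → R]
Rk ⇒ Frk   [R → F r]
Frk ⇒ Skbrk   [F → S k b]
Skbrk ⇒ Rkbrk   [S → R]
Rkbrk ⇒ bkbrk   [R → b]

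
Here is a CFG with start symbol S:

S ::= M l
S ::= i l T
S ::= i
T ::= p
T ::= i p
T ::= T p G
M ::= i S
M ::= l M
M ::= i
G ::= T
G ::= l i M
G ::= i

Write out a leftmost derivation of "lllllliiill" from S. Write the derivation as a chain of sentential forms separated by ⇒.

S ⇒ Ml ⇒ lMl ⇒ llMl ⇒ lllMl ⇒ llllMl ⇒ lllllMl ⇒ llllllMl ⇒ lllllliSl ⇒ lllllliMll ⇒ lllllliiSll ⇒ lllllliiill

S ⇒ Ml   [S ::= M l]
Ml ⇒ lMl   [M ::= l M]
lMl ⇒ llMl   [M ::= l M]
llMl ⇒ lllMl   [M ::= l M]
lllMl ⇒ llllMl   [M ::= l M]
llllMl ⇒ lllllMl   [M ::= l M]
lllllMl ⇒ llllllMl   [M ::= l M]
llllllMl ⇒ lllllliSl   [M ::= i S]
lllllliSl ⇒ lllllliMll   [S ::= M l]
lllllliMll ⇒ lllllliiSll   [M ::= i S]
lllllliiSll ⇒ lllllliiill   [S ::= i]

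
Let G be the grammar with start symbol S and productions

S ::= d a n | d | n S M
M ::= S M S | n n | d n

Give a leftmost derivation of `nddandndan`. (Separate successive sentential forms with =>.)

S => nSM => ndM => ndSMS => nddanMS => nddandnS => nddandndan

S => nSM   [S ::= n S M]
nSM => ndM   [S ::= d]
ndM => ndSMS   [M ::= S M S]
ndSMS => nddanMS   [S ::= d a n]
nddanMS => nddandnS   [M ::= d n]
nddandnS => nddandndan   [S ::= d a n]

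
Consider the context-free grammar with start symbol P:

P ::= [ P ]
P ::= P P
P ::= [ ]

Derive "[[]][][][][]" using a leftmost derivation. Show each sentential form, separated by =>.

P => PP => PPP => PPPP => PPPPP => [P]PPPP => [[]]PPPP => [[]][]PPP => [[]][][]PP => [[]][][][]P => [[]][][][][]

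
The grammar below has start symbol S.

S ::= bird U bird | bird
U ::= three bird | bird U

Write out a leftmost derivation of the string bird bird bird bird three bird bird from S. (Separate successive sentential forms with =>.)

S => bird U bird   [S ::= bird U bird]
bird U bird => bird bird U bird   [U ::= bird U]
bird bird U bird => bird bird bird U bird   [U ::= bird U]
bird bird bird U bird => bird bird bird bird U bird   [U ::= bird U]
bird bird bird bird U bird => bird bird bird bird three bird bird   [U ::= three bird]

S => bird U bird => bird bird U bird => bird bird bird U bird => bird bird bird bird U bird => bird bird bird bird three bird bird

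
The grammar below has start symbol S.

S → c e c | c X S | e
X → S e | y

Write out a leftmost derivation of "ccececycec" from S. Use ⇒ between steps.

S ⇒ cXS ⇒ cSeS ⇒ cceceS ⇒ ccececXS ⇒ ccececyS ⇒ ccececycec

S ⇒ cXS   [S → c X S]
cXS ⇒ cSeS   [X → S e]
cSeS ⇒ cceceS   [S → c e c]
cceceS ⇒ ccececXS   [S → c X S]
ccececXS ⇒ ccececyS   [X → y]
ccececyS ⇒ ccececycec   [S → c e c]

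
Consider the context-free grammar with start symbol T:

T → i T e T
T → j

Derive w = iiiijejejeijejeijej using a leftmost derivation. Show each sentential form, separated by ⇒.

T ⇒ iTeT ⇒ iiTeTeT ⇒ iiiTeTeTeT ⇒ iiiiTeTeTeTeT ⇒ iiiijeTeTeTeT ⇒ iiiijejeTeTeT ⇒ iiiijejejeTeT ⇒ iiiijejejeiTeTeT ⇒ iiiijejejeijeTeT ⇒ iiiijejejeijejeT ⇒ iiiijejejeijejeiTeT ⇒ iiiijejejeijejeijeT ⇒ iiiijejejeijejeijej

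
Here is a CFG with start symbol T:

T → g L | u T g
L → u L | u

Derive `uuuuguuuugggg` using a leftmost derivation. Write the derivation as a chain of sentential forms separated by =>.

T => uTg => uuTgg => uuuTggg => uuuuTgggg => uuuugLgggg => uuuuguLgggg => uuuuguuLgggg => uuuuguuuLgggg => uuuuguuuugggg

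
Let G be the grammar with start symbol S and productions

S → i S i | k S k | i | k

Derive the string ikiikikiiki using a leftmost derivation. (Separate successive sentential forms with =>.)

S => iSi   [S → i S i]
iSi => ikSki   [S → k S k]
ikSki => ikiSiki   [S → i S i]
ikiSiki => ikiiSiiki   [S → i S i]
ikiiSiiki => ikiikSkiiki   [S → k S k]
ikiikSkiiki => ikiikikiiki   [S → i]

S=>iSi=>ikSki=>ikiSiki=>ikiiSiiki=>ikiikSkiiki=>ikiikikiiki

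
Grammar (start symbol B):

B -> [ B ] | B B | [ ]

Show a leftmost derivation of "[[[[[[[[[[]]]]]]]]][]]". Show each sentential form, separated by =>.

B => [B]   [B -> [ B ]]
[B] => [BB]   [B -> B B]
[BB] => [[B]B]   [B -> [ B ]]
[[B]B] => [[[B]]B]   [B -> [ B ]]
[[[B]]B] => [[[[B]]]B]   [B -> [ B ]]
[[[[B]]]B] => [[[[[B]]]]B]   [B -> [ B ]]
[[[[[B]]]]B] => [[[[[[B]]]]]B]   [B -> [ B ]]
[[[[[[B]]]]]B] => [[[[[[[B]]]]]]B]   [B -> [ B ]]
[[[[[[[B]]]]]]B] => [[[[[[[[B]]]]]]]B]   [B -> [ B ]]
[[[[[[[[B]]]]]]]B] => [[[[[[[[[B]]]]]]]]B]   [B -> [ B ]]
[[[[[[[[[B]]]]]]]]B] => [[[[[[[[[[]]]]]]]]]B]   [B -> [ ]]
[[[[[[[[[[]]]]]]]]]B] => [[[[[[[[[[]]]]]]]]][]]   [B -> [ ]]

B=>[B]=>[BB]=>[[B]B]=>[[[B]]B]=>[[[[B]]]B]=>[[[[[B]]]]B]=>[[[[[[B]]]]]B]=>[[[[[[[B]]]]]]B]=>[[[[[[[[B]]]]]]]B]=>[[[[[[[[[B]]]]]]]]B]=>[[[[[[[[[[]]]]]]]]]B]=>[[[[[[[[[[]]]]]]]]][]]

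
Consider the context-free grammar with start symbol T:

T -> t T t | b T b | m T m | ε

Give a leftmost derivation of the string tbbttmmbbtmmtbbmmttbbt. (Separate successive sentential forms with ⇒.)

T ⇒ tTt ⇒ tbTbt ⇒ tbbTbbt ⇒ tbbtTtbbt ⇒ tbbttTttbbt ⇒ tbbttmTmttbbt ⇒ tbbttmmTmmttbbt ⇒ tbbttmmbTbmmttbbt ⇒ tbbttmmbbTbbmmttbbt ⇒ tbbttmmbbtTtbbmmttbbt ⇒ tbbttmmbbtmTmtbbmmttbbt ⇒ tbbttmmbbtmmtbbmmttbbt

T ⇒ tTt   [T -> t T t]
tTt ⇒ tbTbt   [T -> b T b]
tbTbt ⇒ tbbTbbt   [T -> b T b]
tbbTbbt ⇒ tbbtTtbbt   [T -> t T t]
tbbtTtbbt ⇒ tbbttTttbbt   [T -> t T t]
tbbttTttbbt ⇒ tbbttmTmttbbt   [T -> m T m]
tbbttmTmttbbt ⇒ tbbttmmTmmttbbt   [T -> m T m]
tbbttmmTmmttbbt ⇒ tbbttmmbTbmmttbbt   [T -> b T b]
tbbttmmbTbmmttbbt ⇒ tbbttmmbbTbbmmttbbt   [T -> b T b]
tbbttmmbbTbbmmttbbt ⇒ tbbttmmbbtTtbbmmttbbt   [T -> t T t]
tbbttmmbbtTtbbmmttbbt ⇒ tbbttmmbbtmTmtbbmmttbbt   [T -> m T m]
tbbttmmbbtmTmtbbmmttbbt ⇒ tbbttmmbbtmmtbbmmttbbt   [T -> ε]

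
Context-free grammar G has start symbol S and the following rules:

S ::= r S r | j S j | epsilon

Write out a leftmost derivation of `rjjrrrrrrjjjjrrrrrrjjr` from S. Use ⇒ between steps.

S ⇒ rSr   [S ::= r S r]
rSr ⇒ rjSjr   [S ::= j S j]
rjSjr ⇒ rjjSjjr   [S ::= j S j]
rjjSjjr ⇒ rjjrSrjjr   [S ::= r S r]
rjjrSrjjr ⇒ rjjrrSrrjjr   [S ::= r S r]
rjjrrSrrjjr ⇒ rjjrrrSrrrjjr   [S ::= r S r]
rjjrrrSrrrjjr ⇒ rjjrrrrSrrrrjjr   [S ::= r S r]
rjjrrrrSrrrrjjr ⇒ rjjrrrrrSrrrrrjjr   [S ::= r S r]
rjjrrrrrSrrrrrjjr ⇒ rjjrrrrrrSrrrrrrjjr   [S ::= r S r]
rjjrrrrrrSrrrrrrjjr ⇒ rjjrrrrrrjSjrrrrrrjjr   [S ::= j S j]
rjjrrrrrrjSjrrrrrrjjr ⇒ rjjrrrrrrjjSjjrrrrrrjjr   [S ::= j S j]
rjjrrrrrrjjSjjrrrrrrjjr ⇒ rjjrrrrrrjjjjrrrrrrjjr   [S ::= epsilon]

S ⇒ rSr ⇒ rjSjr ⇒ rjjSjjr ⇒ rjjrSrjjr ⇒ rjjrrSrrjjr ⇒ rjjrrrSrrrjjr ⇒ rjjrrrrSrrrrjjr ⇒ rjjrrrrrSrrrrrjjr ⇒ rjjrrrrrrSrrrrrrjjr ⇒ rjjrrrrrrjSjrrrrrrjjr ⇒ rjjrrrrrrjjSjjrrrrrrjjr ⇒ rjjrrrrrrjjjjrrrrrrjjr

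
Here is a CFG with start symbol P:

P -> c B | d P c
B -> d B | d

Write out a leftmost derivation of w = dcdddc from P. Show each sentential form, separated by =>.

P => dPc   [P -> d P c]
dPc => dcBc   [P -> c B]
dcBc => dcdBc   [B -> d B]
dcdBc => dcddBc   [B -> d B]
dcddBc => dcdddc   [B -> d]

P => dPc => dcBc => dcdBc => dcddBc => dcdddc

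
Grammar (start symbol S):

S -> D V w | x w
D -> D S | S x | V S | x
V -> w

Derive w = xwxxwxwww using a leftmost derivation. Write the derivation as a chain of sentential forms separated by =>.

S => DVw   [S -> D V w]
DVw => DSVw   [D -> D S]
DSVw => DSSVw   [D -> D S]
DSSVw => SxSSVw   [D -> S x]
SxSSVw => xwxSSVw   [S -> x w]
xwxSSVw => xwxxwSVw   [S -> x w]
xwxxwSVw => xwxxwxwVw   [S -> x w]
xwxxwxwVw => xwxxwxwww   [V -> w]

S=>DVw=>DSVw=>DSSVw=>SxSSVw=>xwxSSVw=>xwxxwSVw=>xwxxwxwVw=>xwxxwxwww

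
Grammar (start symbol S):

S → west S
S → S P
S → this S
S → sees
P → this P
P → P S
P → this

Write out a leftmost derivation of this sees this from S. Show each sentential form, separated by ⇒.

S ⇒ S P   [S → S P]
S P ⇒ this S P   [S → this S]
this S P ⇒ this sees P   [S → sees]
this sees P ⇒ this sees this   [P → this]

S ⇒ S P ⇒ this S P ⇒ this sees P ⇒ this sees this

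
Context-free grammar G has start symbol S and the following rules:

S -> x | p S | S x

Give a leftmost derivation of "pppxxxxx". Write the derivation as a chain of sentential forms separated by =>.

S => pS   [S -> p S]
pS => pSx   [S -> S x]
pSx => ppSx   [S -> p S]
ppSx => ppSxx   [S -> S x]
ppSxx => pppSxx   [S -> p S]
pppSxx => pppSxxx   [S -> S x]
pppSxxx => pppSxxxx   [S -> S x]
pppSxxxx => pppxxxxx   [S -> x]

S=>pS=>pSx=>ppSx=>ppSxx=>pppSxx=>pppSxxx=>pppSxxxx=>pppxxxxx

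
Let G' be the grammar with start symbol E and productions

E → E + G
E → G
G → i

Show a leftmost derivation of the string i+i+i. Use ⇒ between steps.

E⇒E+G⇒E+G+G⇒G+G+G⇒i+G+G⇒i+i+G⇒i+i+i

E ⇒ E+G   [E → E + G]
E+G ⇒ E+G+G   [E → E + G]
E+G+G ⇒ G+G+G   [E → G]
G+G+G ⇒ i+G+G   [G → i]
i+G+G ⇒ i+i+G   [G → i]
i+i+G ⇒ i+i+i   [G → i]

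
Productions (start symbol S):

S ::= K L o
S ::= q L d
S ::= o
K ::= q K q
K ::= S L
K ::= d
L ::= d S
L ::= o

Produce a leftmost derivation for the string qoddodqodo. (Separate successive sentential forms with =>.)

S => KLo => SLLo => qLdLLo => qodLLo => qoddSLo => qoddoLo => qoddodSo => qoddodqLdo => qoddodqodo

S => KLo   [S ::= K L o]
KLo => SLLo   [K ::= S L]
SLLo => qLdLLo   [S ::= q L d]
qLdLLo => qodLLo   [L ::= o]
qodLLo => qoddSLo   [L ::= d S]
qoddSLo => qoddoLo   [S ::= o]
qoddoLo => qoddodSo   [L ::= d S]
qoddodSo => qoddodqLdo   [S ::= q L d]
qoddodqLdo => qoddodqodo   [L ::= o]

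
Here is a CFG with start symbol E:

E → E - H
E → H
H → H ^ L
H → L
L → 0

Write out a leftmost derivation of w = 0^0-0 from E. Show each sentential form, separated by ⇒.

E ⇒ E-H ⇒ H-H ⇒ H^L-H ⇒ L^L-H ⇒ 0^L-H ⇒ 0^0-H ⇒ 0^0-L ⇒ 0^0-0

E ⇒ E-H   [E → E - H]
E-H ⇒ H-H   [E → H]
H-H ⇒ H^L-H   [H → H ^ L]
H^L-H ⇒ L^L-H   [H → L]
L^L-H ⇒ 0^L-H   [L → 0]
0^L-H ⇒ 0^0-H   [L → 0]
0^0-H ⇒ 0^0-L   [H → L]
0^0-L ⇒ 0^0-0   [L → 0]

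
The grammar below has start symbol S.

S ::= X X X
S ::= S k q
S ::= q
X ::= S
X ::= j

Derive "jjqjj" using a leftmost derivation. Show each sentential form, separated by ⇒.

S ⇒ XXX ⇒ SXX ⇒ XXXXX ⇒ jXXXX ⇒ jjXXX ⇒ jjSXX ⇒ jjqXX ⇒ jjqjX ⇒ jjqjj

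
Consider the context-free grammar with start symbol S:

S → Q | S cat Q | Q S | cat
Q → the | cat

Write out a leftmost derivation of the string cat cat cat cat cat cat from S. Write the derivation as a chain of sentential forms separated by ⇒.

S ⇒ S cat Q ⇒ Q S cat Q ⇒ cat S cat Q ⇒ cat S cat Q cat Q ⇒ cat Q cat Q cat Q ⇒ cat cat cat Q cat Q ⇒ cat cat cat cat cat Q ⇒ cat cat cat cat cat cat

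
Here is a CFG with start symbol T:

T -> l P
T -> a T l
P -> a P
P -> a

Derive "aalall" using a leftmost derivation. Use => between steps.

T => aTl => aaTll => aalPll => aalall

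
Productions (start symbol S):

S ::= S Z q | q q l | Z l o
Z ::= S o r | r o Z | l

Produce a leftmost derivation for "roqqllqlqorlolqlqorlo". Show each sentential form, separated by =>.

S=>Zlo=>Sorlo=>SZqorlo=>SZqZqorlo=>ZloZqZqorlo=>roZloZqZqorlo=>roSorloZqZqorlo=>roSZqorloZqZqorlo=>roSZqZqorloZqZqorlo=>roqqlZqZqorloZqZqorlo=>roqqllqZqorloZqZqorlo=>roqqllqlqorloZqZqorlo=>roqqllqlqorlolqZqorlo=>roqqllqlqorlolqlqorlo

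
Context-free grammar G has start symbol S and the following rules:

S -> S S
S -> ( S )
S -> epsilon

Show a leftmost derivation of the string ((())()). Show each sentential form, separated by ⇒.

S⇒(S)⇒(SS)⇒((S)S)⇒(((S))S)⇒((())S)⇒((())(S))⇒((())())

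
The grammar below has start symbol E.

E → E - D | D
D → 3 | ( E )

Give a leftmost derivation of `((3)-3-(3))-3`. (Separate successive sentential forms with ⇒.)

E ⇒ E-D   [E → E - D]
E-D ⇒ D-D   [E → D]
D-D ⇒ (E)-D   [D → ( E )]
(E)-D ⇒ (E-D)-D   [E → E - D]
(E-D)-D ⇒ (E-D-D)-D   [E → E - D]
(E-D-D)-D ⇒ (D-D-D)-D   [E → D]
(D-D-D)-D ⇒ ((E)-D-D)-D   [D → ( E )]
((E)-D-D)-D ⇒ ((D)-D-D)-D   [E → D]
((D)-D-D)-D ⇒ ((3)-D-D)-D   [D → 3]
((3)-D-D)-D ⇒ ((3)-3-D)-D   [D → 3]
((3)-3-D)-D ⇒ ((3)-3-(E))-D   [D → ( E )]
((3)-3-(E))-D ⇒ ((3)-3-(D))-D   [E → D]
((3)-3-(D))-D ⇒ ((3)-3-(3))-D   [D → 3]
((3)-3-(3))-D ⇒ ((3)-3-(3))-3   [D → 3]

E⇒E-D⇒D-D⇒(E)-D⇒(E-D)-D⇒(E-D-D)-D⇒(D-D-D)-D⇒((E)-D-D)-D⇒((D)-D-D)-D⇒((3)-D-D)-D⇒((3)-3-D)-D⇒((3)-3-(E))-D⇒((3)-3-(D))-D⇒((3)-3-(3))-D⇒((3)-3-(3))-3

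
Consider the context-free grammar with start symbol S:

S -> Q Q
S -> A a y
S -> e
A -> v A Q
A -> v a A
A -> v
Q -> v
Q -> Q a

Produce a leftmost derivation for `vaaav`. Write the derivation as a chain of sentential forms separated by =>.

S=>QQ=>QaQ=>QaaQ=>QaaaQ=>vaaaQ=>vaaav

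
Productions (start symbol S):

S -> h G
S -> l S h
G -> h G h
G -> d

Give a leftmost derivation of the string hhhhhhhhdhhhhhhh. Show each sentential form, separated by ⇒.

S ⇒ hG ⇒ hhGh ⇒ hhhGhh ⇒ hhhhGhhh ⇒ hhhhhGhhhh ⇒ hhhhhhGhhhhh ⇒ hhhhhhhGhhhhhh ⇒ hhhhhhhhGhhhhhhh ⇒ hhhhhhhhdhhhhhhh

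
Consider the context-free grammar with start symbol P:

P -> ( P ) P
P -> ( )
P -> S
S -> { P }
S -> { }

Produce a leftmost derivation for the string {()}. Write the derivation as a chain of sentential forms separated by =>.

P => S   [P -> S]
S => {P}   [S -> { P }]
{P} => {()}   [P -> ( )]

P=>S=>{P}=>{()}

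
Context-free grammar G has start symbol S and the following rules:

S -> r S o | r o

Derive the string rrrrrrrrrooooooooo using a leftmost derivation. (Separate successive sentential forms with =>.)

S => rSo => rrSoo => rrrSooo => rrrrSoooo => rrrrrSooooo => rrrrrrSoooooo => rrrrrrrSooooooo => rrrrrrrrSoooooooo => rrrrrrrrrooooooooo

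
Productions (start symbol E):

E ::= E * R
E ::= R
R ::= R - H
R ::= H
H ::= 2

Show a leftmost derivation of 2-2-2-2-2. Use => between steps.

E=>R=>R-H=>R-H-H=>R-H-H-H=>R-H-H-H-H=>H-H-H-H-H=>2-H-H-H-H=>2-2-H-H-H=>2-2-2-H-H=>2-2-2-2-H=>2-2-2-2-2

E => R   [E ::= R]
R => R-H   [R ::= R - H]
R-H => R-H-H   [R ::= R - H]
R-H-H => R-H-H-H   [R ::= R - H]
R-H-H-H => R-H-H-H-H   [R ::= R - H]
R-H-H-H-H => H-H-H-H-H   [R ::= H]
H-H-H-H-H => 2-H-H-H-H   [H ::= 2]
2-H-H-H-H => 2-2-H-H-H   [H ::= 2]
2-2-H-H-H => 2-2-2-H-H   [H ::= 2]
2-2-2-H-H => 2-2-2-2-H   [H ::= 2]
2-2-2-2-H => 2-2-2-2-2   [H ::= 2]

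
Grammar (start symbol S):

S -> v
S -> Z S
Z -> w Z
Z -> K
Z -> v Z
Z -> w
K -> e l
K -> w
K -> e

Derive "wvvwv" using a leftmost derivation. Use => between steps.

S => ZS => wZS => wvZS => wvvZS => wvvKS => wvvwS => wvvwv

S => ZS   [S -> Z S]
ZS => wZS   [Z -> w Z]
wZS => wvZS   [Z -> v Z]
wvZS => wvvZS   [Z -> v Z]
wvvZS => wvvKS   [Z -> K]
wvvKS => wvvwS   [K -> w]
wvvwS => wvvwv   [S -> v]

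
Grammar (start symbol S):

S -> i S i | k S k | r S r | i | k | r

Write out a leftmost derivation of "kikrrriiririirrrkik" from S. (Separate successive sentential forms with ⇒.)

S ⇒ kSk   [S -> k S k]
kSk ⇒ kiSik   [S -> i S i]
kiSik ⇒ kikSkik   [S -> k S k]
kikSkik ⇒ kikrSrkik   [S -> r S r]
kikrSrkik ⇒ kikrrSrrkik   [S -> r S r]
kikrrSrrkik ⇒ kikrrrSrrrkik   [S -> r S r]
kikrrrSrrrkik ⇒ kikrrriSirrrkik   [S -> i S i]
kikrrriSirrrkik ⇒ kikrrriiSiirrrkik   [S -> i S i]
kikrrriiSiirrrkik ⇒ kikrrriirSriirrrkik   [S -> r S r]
kikrrriirSriirrrkik ⇒ kikrrriiririirrrkik   [S -> i]

S ⇒ kSk ⇒ kiSik ⇒ kikSkik ⇒ kikrSrkik ⇒ kikrrSrrkik ⇒ kikrrrSrrrkik ⇒ kikrrriSirrrkik ⇒ kikrrriiSiirrrkik ⇒ kikrrriirSriirrrkik ⇒ kikrrriiririirrrkik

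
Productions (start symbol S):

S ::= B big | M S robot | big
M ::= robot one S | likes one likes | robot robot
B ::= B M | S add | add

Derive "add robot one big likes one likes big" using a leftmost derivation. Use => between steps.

S => B big => B M big => B M M big => add M M big => add robot one S M big => add robot one big M big => add robot one big likes one likes big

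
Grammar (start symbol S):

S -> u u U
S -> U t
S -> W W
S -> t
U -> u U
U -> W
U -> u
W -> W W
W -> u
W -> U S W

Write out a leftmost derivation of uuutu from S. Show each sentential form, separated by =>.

S => uuU   [S -> u u U]
uuU => uuW   [U -> W]
uuW => uuUSW   [W -> U S W]
uuUSW => uuuSW   [U -> u]
uuuSW => uuutW   [S -> t]
uuutW => uuutu   [W -> u]

S => uuU => uuW => uuUSW => uuuSW => uuutW => uuutu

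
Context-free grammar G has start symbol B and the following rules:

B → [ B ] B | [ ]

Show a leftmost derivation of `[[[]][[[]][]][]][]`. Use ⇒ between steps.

B ⇒ [B]B   [B → [ B ] B]
[B]B ⇒ [[B]B]B   [B → [ B ] B]
[[B]B]B ⇒ [[[]]B]B   [B → [ ]]
[[[]]B]B ⇒ [[[]][B]B]B   [B → [ B ] B]
[[[]][B]B]B ⇒ [[[]][[B]B]B]B   [B → [ B ] B]
[[[]][[B]B]B]B ⇒ [[[]][[[]]B]B]B   [B → [ ]]
[[[]][[[]]B]B]B ⇒ [[[]][[[]][]]B]B   [B → [ ]]
[[[]][[[]][]]B]B ⇒ [[[]][[[]][]][]]B   [B → [ ]]
[[[]][[[]][]][]]B ⇒ [[[]][[[]][]][]][]   [B → [ ]]

B ⇒ [B]B ⇒ [[B]B]B ⇒ [[[]]B]B ⇒ [[[]][B]B]B ⇒ [[[]][[B]B]B]B ⇒ [[[]][[[]]B]B]B ⇒ [[[]][[[]][]]B]B ⇒ [[[]][[[]][]][]]B ⇒ [[[]][[[]][]][]][]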